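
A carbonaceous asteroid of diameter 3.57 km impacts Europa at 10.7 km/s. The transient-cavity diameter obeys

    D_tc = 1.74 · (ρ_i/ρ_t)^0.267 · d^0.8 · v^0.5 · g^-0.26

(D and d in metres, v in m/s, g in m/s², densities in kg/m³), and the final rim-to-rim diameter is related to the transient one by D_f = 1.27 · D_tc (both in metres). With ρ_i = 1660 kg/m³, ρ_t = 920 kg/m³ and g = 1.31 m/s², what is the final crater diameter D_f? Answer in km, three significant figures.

D_f ≈ 173 km

In SI: d = 3570 m, v = 10700 m/s.
(ρ_i/ρ_t)^0.267 = (1660/920)^0.267 = 1.171
d^0.8 = 3570^0.8 = 695.2
v^0.5 = 10700^0.5 = 103.4
g^-0.26 = 1.31^-0.26 = 0.9322
D_tc = 1.74 × 1.171 × 695.2 × 103.4 × 0.9322 = 1.365 × 10^5 m
D_f = 1.27 × 1.365 × 10^5 = 1.734 × 10^5 m
     = 173.4 km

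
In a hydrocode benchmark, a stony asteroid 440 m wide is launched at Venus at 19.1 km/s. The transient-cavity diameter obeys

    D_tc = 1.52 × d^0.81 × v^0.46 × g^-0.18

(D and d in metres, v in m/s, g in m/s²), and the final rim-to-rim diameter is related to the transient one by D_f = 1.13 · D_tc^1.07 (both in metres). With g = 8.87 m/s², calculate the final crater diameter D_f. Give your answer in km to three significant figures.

D_f ≈ 29.1 km

v = 19100 m/s.
d^0.81 = 440^0.81 = 138.4
v^0.46 = 19100^0.46 = 93.17
g^-0.18 = 8.87^-0.18 = 0.6751
D_tc = 1.52 × 138.4 × 93.17 × 0.6751 = 13230 m
D_f = 1.13 × (13230)^1.07 = 29050 m
     = 29.05 km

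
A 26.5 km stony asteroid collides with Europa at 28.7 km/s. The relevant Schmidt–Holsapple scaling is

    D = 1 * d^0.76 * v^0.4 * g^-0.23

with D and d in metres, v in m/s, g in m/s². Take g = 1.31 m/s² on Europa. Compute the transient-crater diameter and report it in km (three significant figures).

In SI units: d = 26500 m, v = 28700 m/s.
d^0.76 = 26500^0.76 = 2300
v^0.4 = 28700^0.4 = 60.69
g^-0.23 = 1.31^-0.23 = 0.9398
D = 1 × 2300 × 60.69 × 0.9398 = 1.312 × 10^5 m
   = 131.2 km

D ≈ 131 km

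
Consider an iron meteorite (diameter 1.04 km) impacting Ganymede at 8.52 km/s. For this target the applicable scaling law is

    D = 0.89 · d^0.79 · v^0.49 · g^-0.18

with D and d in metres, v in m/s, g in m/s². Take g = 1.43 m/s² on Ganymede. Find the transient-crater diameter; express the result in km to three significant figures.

In SI units: d = 1040 m, v = 8520 m/s.
d^0.79 = 1040^0.79 = 241.8
v^0.49 = 8520^0.49 = 84.32
g^-0.18 = 1.43^-0.18 = 0.9376
D = 0.89 × 241.8 × 84.32 × 0.9376 = 17014 m
   = 17.01 km

D ≈ 17.0 km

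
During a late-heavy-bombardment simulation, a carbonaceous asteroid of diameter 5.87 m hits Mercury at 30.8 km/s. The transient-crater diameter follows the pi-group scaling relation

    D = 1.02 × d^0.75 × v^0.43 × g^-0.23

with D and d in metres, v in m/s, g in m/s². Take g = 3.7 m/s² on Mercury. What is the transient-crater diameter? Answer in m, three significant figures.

In SI units: v = 30800 m/s.
d^0.75 = 5.87^0.75 = 3.771
v^0.43 = 30800^0.43 = 85.13
g^-0.23 = 3.7^-0.23 = 0.7401
D = 1.02 × 3.771 × 85.13 × 0.7401 = 242.3 m

D ≈ 242 m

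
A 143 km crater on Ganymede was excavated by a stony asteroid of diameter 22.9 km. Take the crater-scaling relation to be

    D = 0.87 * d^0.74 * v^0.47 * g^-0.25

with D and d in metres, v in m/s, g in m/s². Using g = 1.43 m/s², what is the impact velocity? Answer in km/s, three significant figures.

Rearranging for v: v = [D / (0.87 · 22900^0.74 · 1.43^-0.25)]^(1/0.47).
D = 143000 m.
22900^0.74 = 1684
1.43^-0.25 = 0.9145
Denominator = 0.87 × 1684 × 0.9145 = 1340
D / 1340 = 143000 / 1340 = 106.7
v = 106.7^(1/0.47) = 106.7^2.1277 = 20669 m/s

v ≈ 20.7 km/s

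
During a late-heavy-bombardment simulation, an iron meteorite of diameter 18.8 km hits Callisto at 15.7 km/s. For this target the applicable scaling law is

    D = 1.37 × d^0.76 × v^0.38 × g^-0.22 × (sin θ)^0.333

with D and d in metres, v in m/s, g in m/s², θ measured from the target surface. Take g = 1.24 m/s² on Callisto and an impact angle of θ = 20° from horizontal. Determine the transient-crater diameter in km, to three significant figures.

In SI units: d = 18800 m, v = 15700 m/s.
d^0.76 = 18800^0.76 = 1772
v^0.38 = 15700^0.38 = 39.30
g^-0.22 = 1.24^-0.22 = 0.9538
(sin 20°)^0.333 = 0.3420^0.333 = 0.6996
D = 1.37 × 1772 × 39.30 × 0.9538 × 0.6996 = 63663 m
   = 63.66 km

D ≈ 63.7 km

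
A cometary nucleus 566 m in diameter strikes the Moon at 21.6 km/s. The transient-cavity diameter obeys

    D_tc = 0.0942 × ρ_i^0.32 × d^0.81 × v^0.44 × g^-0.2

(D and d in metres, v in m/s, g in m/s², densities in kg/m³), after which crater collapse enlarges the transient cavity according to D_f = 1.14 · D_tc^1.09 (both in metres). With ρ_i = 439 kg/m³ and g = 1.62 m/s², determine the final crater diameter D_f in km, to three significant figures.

D_f ≈ 21.1 km

v = 21600 m/s.
ρ_i^0.32 = 439^0.32 = 7.008
d^0.81 = 566^0.81 = 169.7
v^0.44 = 21600^0.44 = 80.75
g^-0.2 = 1.62^-0.2 = 0.9080
D_tc = 0.0942 × 7.008 × 169.7 × 80.75 × 0.9080 = 8214 m
D_f = 1.14 × (8214)^1.09 = 21075 m
     = 21.08 km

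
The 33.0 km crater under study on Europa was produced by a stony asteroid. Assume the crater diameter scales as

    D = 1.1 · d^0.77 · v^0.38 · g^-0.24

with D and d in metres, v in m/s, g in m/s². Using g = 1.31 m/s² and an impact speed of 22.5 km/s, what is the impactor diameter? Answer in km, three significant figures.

d ≈ 5.05 km

Rearranging for d: d = [D / (1.1 · 22500^0.38 · 1.31^-0.24)]^(1/0.77).
D = 33000 m.
22500^0.38 = 45.06
1.31^-0.24 = 0.9372
Denominator = 1.1 × 45.06 × 0.9372 = 46.45
D / 46.45 = 33000 / 46.45 = 710.4
d = 710.4^(1/0.77) = 710.4^1.2987 = 5049 m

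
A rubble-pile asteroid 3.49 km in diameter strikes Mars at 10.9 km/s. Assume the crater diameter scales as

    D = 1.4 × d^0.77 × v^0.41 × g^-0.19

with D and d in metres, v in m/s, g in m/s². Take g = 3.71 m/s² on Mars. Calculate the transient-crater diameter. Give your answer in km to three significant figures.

In SI units: d = 3490 m, v = 10900 m/s.
d^0.77 = 3490^0.77 = 534.5
v^0.41 = 10900^0.41 = 45.22
g^-0.19 = 3.71^-0.19 = 0.7795
D = 1.4 × 534.5 × 45.22 × 0.7795 = 26377 m
   = 26.38 km

D ≈ 26.4 km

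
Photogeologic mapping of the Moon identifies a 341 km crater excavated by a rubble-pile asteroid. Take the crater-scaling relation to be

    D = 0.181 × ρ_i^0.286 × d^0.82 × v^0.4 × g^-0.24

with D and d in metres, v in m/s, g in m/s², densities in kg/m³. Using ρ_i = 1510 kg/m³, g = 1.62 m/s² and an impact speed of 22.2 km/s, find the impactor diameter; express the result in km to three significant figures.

Rearranging for d: d = [D / (0.181 · 1510^0.286 · 22200^0.4 · 1.62^-0.24)]^(1/0.82).
D = 341000 m.
1510^0.286 = 8.113
22200^0.4 = 54.77
1.62^-0.24 = 0.8907
Denominator = 0.181 × 8.113 × 54.77 × 0.8907 = 71.64
D / 71.64 = 341000 / 71.64 = 4760
d = 4760^(1/0.82) = 4760^1.2195 = 30538 m

d ≈ 30.5 km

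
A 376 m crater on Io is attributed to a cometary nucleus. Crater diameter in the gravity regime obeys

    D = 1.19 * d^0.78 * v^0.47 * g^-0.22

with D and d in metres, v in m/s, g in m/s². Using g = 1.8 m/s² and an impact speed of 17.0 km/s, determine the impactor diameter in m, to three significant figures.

Rearranging for d: d = [D / (1.19 · 17000^0.47 · 1.8^-0.22)]^(1/0.78).
17000^0.47 = 97.34
1.8^-0.22 = 0.8787
Denominator = 1.19 × 97.34 × 0.8787 = 101.8
D / 101.8 = 376 / 101.8 = 3.694
d = 3.694^(1/0.78) = 3.694^1.2821 = 5.341 m

d ≈ 5.34 m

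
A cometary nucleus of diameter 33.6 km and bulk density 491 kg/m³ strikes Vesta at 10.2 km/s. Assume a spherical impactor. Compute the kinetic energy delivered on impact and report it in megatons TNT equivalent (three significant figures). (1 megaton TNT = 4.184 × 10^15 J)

d = 33600 m; v = 10200 m/s.
Mass m = (π/6) ρ d³ = (π/6) × 491 × (33600)³ = 9.752 × 10^15 kg
E = ½ m v² = 0.5 × 9.752 × 10^15 × (10200)² = 5.073 × 10^23 J
   = 5.073 × 10^23 / 4.184×10^15 = 1.212 × 10^8 Mt

E ≈ 1.21 × 10^8 Mt TNT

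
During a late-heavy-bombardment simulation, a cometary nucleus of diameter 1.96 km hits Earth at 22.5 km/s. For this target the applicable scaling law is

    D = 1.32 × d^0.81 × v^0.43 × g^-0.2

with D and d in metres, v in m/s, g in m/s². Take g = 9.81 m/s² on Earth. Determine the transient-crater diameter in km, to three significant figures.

D ≈ 28.9 km

In SI units: d = 1960 m, v = 22500 m/s.
d^0.81 = 1960^0.81 = 464.2
v^0.43 = 22500^0.43 = 74.38
g^-0.2 = 9.81^-0.2 = 0.6334
D = 1.32 × 464.2 × 74.38 × 0.6334 = 28868 m
   = 28.87 km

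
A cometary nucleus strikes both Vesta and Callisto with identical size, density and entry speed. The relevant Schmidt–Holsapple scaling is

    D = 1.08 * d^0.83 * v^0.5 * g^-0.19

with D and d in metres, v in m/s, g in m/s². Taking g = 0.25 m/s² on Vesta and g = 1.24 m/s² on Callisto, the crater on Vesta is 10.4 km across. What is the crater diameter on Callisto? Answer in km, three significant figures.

All impactor-dependent factors cancel in the ratio, leaving D_Callisto/D_Vesta = (g_Callisto/g_Vesta)^-0.19.
(1.24/0.25)^-0.19 = 4.960^-0.19 = 0.7377
D_Callisto = 0.7377 × 10.4 km = 7.67 km

D ≈ 7.67 km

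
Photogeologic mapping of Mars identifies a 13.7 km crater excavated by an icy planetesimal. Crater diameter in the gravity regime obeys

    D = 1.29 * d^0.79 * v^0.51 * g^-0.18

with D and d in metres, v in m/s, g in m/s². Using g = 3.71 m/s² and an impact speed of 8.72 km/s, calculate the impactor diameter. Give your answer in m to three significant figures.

Rearranging for d: d = [D / (1.29 · 8720^0.51 · 3.71^-0.18)]^(1/0.79).
D = 13700 m.
8720^0.51 = 102.3
3.71^-0.18 = 0.7898
Denominator = 1.29 × 102.3 × 0.7898 = 104.2
D / 104.2 = 13700 / 104.2 = 131.5
d = 131.5^(1/0.79) = 131.5^1.2658 = 481.0 m

d ≈ 481 m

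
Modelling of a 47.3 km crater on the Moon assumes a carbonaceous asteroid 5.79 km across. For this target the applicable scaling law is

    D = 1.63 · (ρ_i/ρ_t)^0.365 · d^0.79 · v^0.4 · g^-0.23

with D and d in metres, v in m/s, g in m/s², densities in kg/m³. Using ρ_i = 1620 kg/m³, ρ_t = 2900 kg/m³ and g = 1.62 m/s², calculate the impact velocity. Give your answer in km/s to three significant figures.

v ≈ 11.9 km/s

Rearranging for v: v = [D / (1.63 · (1620/2900)^0.365 · 5790^0.79 · 1.62^-0.23)]^(1/0.4).
D = 47300 m.
(1620/2900)^0.365 = 0.8085
5790^0.79 = 938.7
1.62^-0.23 = 0.8950
Denominator = 1.63 × 0.8085 × 938.7 × 0.8950 = 1107
D / 1107 = 47300 / 1107 = 42.73
v = 42.73^(1/0.4) = 42.73^2.5 = 11935 m/s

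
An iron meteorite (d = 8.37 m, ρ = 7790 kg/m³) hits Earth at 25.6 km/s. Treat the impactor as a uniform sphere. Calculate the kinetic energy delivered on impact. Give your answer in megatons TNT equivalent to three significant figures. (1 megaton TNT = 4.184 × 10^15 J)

E ≈ 0.187 Mt TNT

v = 25600 m/s.
Mass m = (π/6) ρ d³ = (π/6) × 7790 × (8.37)³ = 2.392 × 10^6 kg
E = ½ m v² = 0.5 × 2.392 × 10^6 × (25600)² = 7.838 × 10^14 J
   = 7.838 × 10^14 / 4.184×10^15 = 0.1873 Mt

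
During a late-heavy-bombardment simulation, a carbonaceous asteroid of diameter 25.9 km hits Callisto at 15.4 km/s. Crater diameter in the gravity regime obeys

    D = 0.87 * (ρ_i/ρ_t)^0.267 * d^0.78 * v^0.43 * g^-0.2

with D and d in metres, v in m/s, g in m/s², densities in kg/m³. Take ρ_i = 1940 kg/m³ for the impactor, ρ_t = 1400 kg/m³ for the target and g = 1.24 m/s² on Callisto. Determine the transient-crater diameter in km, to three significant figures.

D ≈ 159 km

In SI units: d = 25900 m, v = 15400 m/s.
(ρ_i/ρ_t)^0.267 = (1940/1400)^0.267 = 1.091
d^0.78 = 25900^0.78 = 2769
v^0.43 = 15400^0.43 = 63.19
g^-0.2 = 1.24^-0.2 = 0.9579
D = 0.87 × 1.091 × 2769 × 63.19 × 0.9579 = 1.591 × 10^5 m
   = 159.1 km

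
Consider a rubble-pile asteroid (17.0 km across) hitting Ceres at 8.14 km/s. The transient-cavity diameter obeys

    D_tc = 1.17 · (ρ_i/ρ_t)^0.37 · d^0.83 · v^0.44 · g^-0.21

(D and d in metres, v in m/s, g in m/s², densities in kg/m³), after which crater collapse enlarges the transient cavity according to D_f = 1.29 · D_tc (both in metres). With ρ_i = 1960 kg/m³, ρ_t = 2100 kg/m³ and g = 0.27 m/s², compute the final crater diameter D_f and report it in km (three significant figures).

In SI: d = 17000 m, v = 8140 m/s.
(ρ_i/ρ_t)^0.37 = (1960/2100)^0.37 = 0.9748
d^0.83 = 17000^0.83 = 3245
v^0.44 = 8140^0.44 = 52.56
g^-0.21 = 0.27^-0.21 = 1.316
D_tc = 1.17 × 0.9748 × 3245 × 52.56 × 1.316 = 2.560 × 10^5 m
D_f = 1.29 × 2.560 × 10^5 = 3.302 × 10^5 m
     = 330.2 km

D_f ≈ 330 km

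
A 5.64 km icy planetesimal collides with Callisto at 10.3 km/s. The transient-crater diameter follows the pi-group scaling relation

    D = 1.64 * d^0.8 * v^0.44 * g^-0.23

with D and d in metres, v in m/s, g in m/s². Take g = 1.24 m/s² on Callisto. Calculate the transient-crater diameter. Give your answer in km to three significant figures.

D ≈ 91.2 km

In SI units: d = 5640 m, v = 10300 m/s.
d^0.8 = 5640^0.8 = 1002
v^0.44 = 10300^0.44 = 58.30
g^-0.23 = 1.24^-0.23 = 0.9517
D = 1.64 × 1002 × 58.30 × 0.9517 = 91176 m
   = 91.18 km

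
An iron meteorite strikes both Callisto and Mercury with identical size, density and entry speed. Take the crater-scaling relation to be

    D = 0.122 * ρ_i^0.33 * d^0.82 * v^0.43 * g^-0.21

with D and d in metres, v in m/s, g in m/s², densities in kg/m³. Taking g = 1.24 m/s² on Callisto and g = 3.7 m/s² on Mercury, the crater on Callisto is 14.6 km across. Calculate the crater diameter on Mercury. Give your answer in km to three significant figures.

All impactor-dependent factors cancel in the ratio, leaving D_Mercury/D_Callisto = (g_Mercury/g_Callisto)^-0.21.
(3.7/1.24)^-0.21 = 2.984^-0.21 = 0.7949
D_Mercury = 0.7949 × 14.6 km = 11.6 km

D ≈ 11.6 km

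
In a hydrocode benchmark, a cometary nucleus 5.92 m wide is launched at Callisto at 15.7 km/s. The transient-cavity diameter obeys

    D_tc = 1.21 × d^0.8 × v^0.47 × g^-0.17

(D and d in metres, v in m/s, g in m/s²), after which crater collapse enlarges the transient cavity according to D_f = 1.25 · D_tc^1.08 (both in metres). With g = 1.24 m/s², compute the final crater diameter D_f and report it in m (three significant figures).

D_f ≈ 925 m

v = 15700 m/s.
d^0.8 = 5.92^0.8 = 4.148
v^0.47 = 15700^0.47 = 93.77
g^-0.17 = 1.24^-0.17 = 0.9641
D_tc = 1.21 × 4.148 × 93.77 × 0.9641 = 453.7 m
D_f = 1.25 × (453.7)^1.08 = 925.2 m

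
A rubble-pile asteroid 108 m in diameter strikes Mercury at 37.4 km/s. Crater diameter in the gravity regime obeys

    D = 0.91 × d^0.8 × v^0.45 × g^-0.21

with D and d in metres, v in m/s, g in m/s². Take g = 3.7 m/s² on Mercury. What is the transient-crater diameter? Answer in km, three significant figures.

D ≈ 3.34 km

In SI units: v = 37400 m/s.
d^0.8 = 108^0.8 = 42.34
v^0.45 = 37400^0.45 = 114.2
g^-0.21 = 3.7^-0.21 = 0.7598
D = 0.91 × 42.34 × 114.2 × 0.7598 = 3343 m
   = 3.343 km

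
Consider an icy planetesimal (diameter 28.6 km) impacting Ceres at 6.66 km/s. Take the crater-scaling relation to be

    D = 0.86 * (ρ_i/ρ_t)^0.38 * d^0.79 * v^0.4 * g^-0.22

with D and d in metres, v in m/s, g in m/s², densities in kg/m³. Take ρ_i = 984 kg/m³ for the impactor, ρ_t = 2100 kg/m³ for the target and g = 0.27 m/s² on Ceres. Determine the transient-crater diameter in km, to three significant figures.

D ≈ 96.5 km

In SI units: d = 28600 m, v = 6660 m/s.
(ρ_i/ρ_t)^0.38 = (984/2100)^0.38 = 0.7497
d^0.79 = 28600^0.79 = 3315
v^0.4 = 6660^0.4 = 33.84
g^-0.22 = 0.27^-0.22 = 1.334
D = 0.86 × 0.7497 × 3315 × 33.84 × 1.334 = 96484 m
   = 96.48 km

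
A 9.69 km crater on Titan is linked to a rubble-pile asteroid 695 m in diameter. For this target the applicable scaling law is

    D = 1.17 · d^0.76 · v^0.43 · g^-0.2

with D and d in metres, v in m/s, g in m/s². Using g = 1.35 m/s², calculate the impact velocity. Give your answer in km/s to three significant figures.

Rearranging for v: v = [D / (1.17 · 695^0.76 · 1.35^-0.2)]^(1/0.43).
D = 9690 m.
695^0.76 = 144.5
1.35^-0.2 = 0.9417
Denominator = 1.17 × 144.5 × 0.9417 = 159.2
D / 159.2 = 9690 / 159.2 = 60.87
v = 60.87^(1/0.43) = 60.87^2.3256 = 14119 m/s

v ≈ 14.1 km/s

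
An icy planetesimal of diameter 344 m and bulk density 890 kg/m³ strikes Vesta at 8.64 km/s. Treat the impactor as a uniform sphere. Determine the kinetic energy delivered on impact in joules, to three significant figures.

E ≈ 7.08 × 10^17 J

v = 8640 m/s.
Mass m = (π/6) ρ d³ = (π/6) × 890 × (344)³ = 1.897 × 10^10 kg
E = ½ m v² = 0.5 × 1.897 × 10^10 × (8640)² = 7.081 × 10^17 J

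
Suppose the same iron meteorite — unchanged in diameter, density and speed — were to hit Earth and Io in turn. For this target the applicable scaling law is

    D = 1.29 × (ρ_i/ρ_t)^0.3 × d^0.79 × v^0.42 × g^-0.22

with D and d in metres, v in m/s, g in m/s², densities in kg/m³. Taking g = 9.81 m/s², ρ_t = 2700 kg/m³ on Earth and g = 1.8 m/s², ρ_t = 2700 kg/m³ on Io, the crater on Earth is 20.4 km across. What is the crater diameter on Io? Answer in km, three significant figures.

The impactor-only factors (d, v, ρ_i) cancel in the ratio, leaving D_Io/D_Earth = (g_Io/g_Earth)^-0.22 · (ρ_t,Earth/ρ_t,Io)^0.3.
(1.8/9.81)^-0.22 = 0.1835^-0.22 = 1.452
(2700/2700)^0.3 = 1.000^0.3 = 1.000
Ratio = 1.452 × 1.000 = 1.452
D_Io = 1.452 × 20.4 km = 29.6 km

D ≈ 29.6 km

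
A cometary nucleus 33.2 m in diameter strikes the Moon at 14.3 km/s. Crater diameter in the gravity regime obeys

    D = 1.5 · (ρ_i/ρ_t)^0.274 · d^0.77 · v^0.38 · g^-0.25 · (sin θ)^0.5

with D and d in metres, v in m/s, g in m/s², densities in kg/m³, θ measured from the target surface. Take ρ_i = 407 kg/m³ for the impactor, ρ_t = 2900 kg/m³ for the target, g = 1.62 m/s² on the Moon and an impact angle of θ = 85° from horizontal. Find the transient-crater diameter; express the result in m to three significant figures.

D ≈ 436 m

In SI units: v = 14300 m/s.
(ρ_i/ρ_t)^0.274 = (407/2900)^0.274 = 0.5839
d^0.77 = 33.2^0.77 = 14.83
v^0.38 = 14300^0.38 = 37.93
g^-0.25 = 1.62^-0.25 = 0.8864
(sin 85°)^0.5 = 0.9962^0.5 = 0.9981
D = 1.5 × 0.5839 × 14.83 × 37.93 × 0.8864 × 0.9981 = 435.9 m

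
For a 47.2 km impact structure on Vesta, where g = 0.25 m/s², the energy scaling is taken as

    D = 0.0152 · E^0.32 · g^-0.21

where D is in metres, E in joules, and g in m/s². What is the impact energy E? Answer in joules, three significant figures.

Rearranging: E = [D / (0.0152 · g^-0.21)]^(1/0.32).
D = 47200 m.
g^-0.21 = 0.25^-0.21 = 1.338
D / (0.0152 × 1.338) = 47200 / (0.02034) = 2.321 × 10^6
E = (2.321 × 10^6)^3.125 = 7.812 × 10^19 J

E ≈ 7.81 × 10^19 J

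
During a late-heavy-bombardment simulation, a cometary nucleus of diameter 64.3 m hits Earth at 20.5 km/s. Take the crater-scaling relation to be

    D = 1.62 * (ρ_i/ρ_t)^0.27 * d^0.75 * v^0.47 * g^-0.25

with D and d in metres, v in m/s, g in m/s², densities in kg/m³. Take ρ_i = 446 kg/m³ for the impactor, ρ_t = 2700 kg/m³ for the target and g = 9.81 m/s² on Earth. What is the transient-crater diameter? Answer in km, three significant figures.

D ≈ 1.36 km

In SI units: v = 20500 m/s.
(ρ_i/ρ_t)^0.27 = (446/2700)^0.27 = 0.6150
d^0.75 = 64.3^0.75 = 22.71
v^0.47 = 20500^0.47 = 106.3
g^-0.25 = 9.81^-0.25 = 0.5650
D = 1.62 × 0.6150 × 22.71 × 106.3 × 0.5650 = 1359 m
   = 1.359 km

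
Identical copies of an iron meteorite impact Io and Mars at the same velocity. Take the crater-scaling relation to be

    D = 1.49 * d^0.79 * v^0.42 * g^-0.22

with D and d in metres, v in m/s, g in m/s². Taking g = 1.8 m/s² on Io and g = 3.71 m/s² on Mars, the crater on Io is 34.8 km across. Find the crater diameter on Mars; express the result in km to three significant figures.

All impactor-dependent factors cancel in the ratio, leaving D_Mars/D_Io = (g_Mars/g_Io)^-0.22.
(3.71/1.8)^-0.22 = 2.061^-0.22 = 0.8529
D_Mars = 0.8529 × 34.8 km = 29.7 km

D ≈ 29.7 km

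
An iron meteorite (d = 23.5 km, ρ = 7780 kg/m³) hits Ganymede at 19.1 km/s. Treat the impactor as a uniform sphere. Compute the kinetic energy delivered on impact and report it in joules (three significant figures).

d = 23500 m; v = 19100 m/s.
Mass m = (π/6) ρ d³ = (π/6) × 7780 × (23500)³ = 5.287 × 10^16 kg
E = ½ m v² = 0.5 × 5.287 × 10^16 × (19100)² = 9.644 × 10^24 J

E ≈ 9.64 × 10^24 J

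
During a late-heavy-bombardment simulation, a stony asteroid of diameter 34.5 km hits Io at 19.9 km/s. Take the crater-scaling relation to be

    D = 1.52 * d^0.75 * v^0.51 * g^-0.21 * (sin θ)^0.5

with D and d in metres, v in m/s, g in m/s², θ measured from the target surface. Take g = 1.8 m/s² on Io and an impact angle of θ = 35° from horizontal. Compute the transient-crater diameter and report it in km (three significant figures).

D ≈ 401 km

In SI units: d = 34500 m, v = 19900 m/s.
d^0.75 = 34500^0.75 = 2531
v^0.51 = 19900^0.51 = 155.7
g^-0.21 = 1.8^-0.21 = 0.8839
(sin 35°)^0.5 = 0.5736^0.5 = 0.7574
D = 1.52 × 2531 × 155.7 × 0.8839 × 0.7574 = 4.010 × 10^5 m
   = 401.0 km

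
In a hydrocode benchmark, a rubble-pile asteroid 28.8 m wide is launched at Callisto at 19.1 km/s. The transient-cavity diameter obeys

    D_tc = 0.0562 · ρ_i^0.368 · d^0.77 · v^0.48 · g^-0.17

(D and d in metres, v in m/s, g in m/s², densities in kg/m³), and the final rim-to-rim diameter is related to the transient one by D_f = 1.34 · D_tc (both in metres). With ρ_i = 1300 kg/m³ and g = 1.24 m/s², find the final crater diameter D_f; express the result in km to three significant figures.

D_f ≈ 1.53 km

v = 19100 m/s.
ρ_i^0.368 = 1300^0.368 = 13.99
d^0.77 = 28.8^0.77 = 13.30
v^0.48 = 19100^0.48 = 113.5
g^-0.17 = 1.24^-0.17 = 0.9641
D_tc = 0.0562 × 13.99 × 13.30 × 113.5 × 0.9641 = 1144 m
D_f = 1.34 × 1144 = 1533 m
     = 1.533 km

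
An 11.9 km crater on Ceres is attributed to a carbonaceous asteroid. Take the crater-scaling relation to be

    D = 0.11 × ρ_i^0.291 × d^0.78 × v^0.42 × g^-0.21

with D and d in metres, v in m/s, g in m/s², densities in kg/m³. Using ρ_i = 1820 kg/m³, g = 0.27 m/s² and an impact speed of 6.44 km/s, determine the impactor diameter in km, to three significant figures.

Rearranging for d: d = [D / (0.11 · 1820^0.291 · 6440^0.42 · 0.27^-0.21)]^(1/0.78).
D = 11900 m.
1820^0.291 = 8.885
6440^0.42 = 39.79
0.27^-0.21 = 1.316
Denominator = 0.11 × 8.885 × 39.79 × 1.316 = 51.18
D / 51.18 = 11900 / 51.18 = 232.5
d = 232.5^(1/0.78) = 232.5^1.2821 = 1081 m

d ≈ 1.08 km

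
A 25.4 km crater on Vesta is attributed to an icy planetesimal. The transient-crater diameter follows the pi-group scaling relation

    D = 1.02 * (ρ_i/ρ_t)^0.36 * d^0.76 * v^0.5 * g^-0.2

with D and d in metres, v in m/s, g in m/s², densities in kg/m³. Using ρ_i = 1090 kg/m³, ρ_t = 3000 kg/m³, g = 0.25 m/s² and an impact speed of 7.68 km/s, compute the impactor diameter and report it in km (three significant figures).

d ≈ 1.90 km

Rearranging for d: d = [D / (1.02 · (1090/3000)^0.36 · 7680^0.5 · 0.25^-0.2)]^(1/0.76).
D = 25400 m.
(1090/3000)^0.36 = 0.6946
7680^0.5 = 87.64
0.25^-0.2 = 1.320
Denominator = 1.02 × 0.6946 × 87.64 × 1.320 = 81.96
D / 81.96 = 25400 / 81.96 = 309.9
d = 309.9^(1/0.76) = 309.9^1.3158 = 1896 m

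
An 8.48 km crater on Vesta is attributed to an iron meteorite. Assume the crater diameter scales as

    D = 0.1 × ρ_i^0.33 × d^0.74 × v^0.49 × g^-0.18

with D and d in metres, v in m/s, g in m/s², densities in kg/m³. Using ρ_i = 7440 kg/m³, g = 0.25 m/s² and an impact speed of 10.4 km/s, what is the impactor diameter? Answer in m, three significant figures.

Rearranging for d: d = [D / (0.1 · 7440^0.33 · 10400^0.49 · 0.25^-0.18)]^(1/0.74).
D = 8480 m.
7440^0.33 = 18.95
10400^0.49 = 92.97
0.25^-0.18 = 1.283
Denominator = 0.1 × 18.95 × 92.97 × 1.283 = 226.0
D / 226.0 = 8480 / 226.0 = 37.52
d = 37.52^(1/0.74) = 37.52^1.3514 = 134.1 m

d ≈ 134 m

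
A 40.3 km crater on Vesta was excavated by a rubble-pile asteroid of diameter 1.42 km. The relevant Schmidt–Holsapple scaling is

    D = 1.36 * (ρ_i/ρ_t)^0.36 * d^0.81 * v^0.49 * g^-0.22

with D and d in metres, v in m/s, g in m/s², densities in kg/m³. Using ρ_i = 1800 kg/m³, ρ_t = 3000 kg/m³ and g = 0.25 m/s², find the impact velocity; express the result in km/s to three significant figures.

Rearranging for v: v = [D / (1.36 · (1800/3000)^0.36 · 1420^0.81 · 0.25^-0.22)]^(1/0.49).
D = 40300 m.
(1800/3000)^0.36 = 0.8320
1420^0.81 = 357.6
0.25^-0.22 = 1.357
Denominator = 1.36 × 0.8320 × 357.6 × 1.357 = 549.1
D / 549.1 = 40300 / 549.1 = 73.39
v = 73.39^(1/0.49) = 73.39^2.0408 = 6418 m/s

v ≈ 6.42 km/s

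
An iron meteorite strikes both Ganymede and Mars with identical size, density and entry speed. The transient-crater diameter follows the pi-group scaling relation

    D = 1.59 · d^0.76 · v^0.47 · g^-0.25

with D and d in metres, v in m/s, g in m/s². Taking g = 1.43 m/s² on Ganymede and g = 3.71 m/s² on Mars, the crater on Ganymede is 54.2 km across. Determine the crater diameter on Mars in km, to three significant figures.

D ≈ 42.7 km

All impactor-dependent factors cancel in the ratio, leaving D_Mars/D_Ganymede = (g_Mars/g_Ganymede)^-0.25.
(3.71/1.43)^-0.25 = 2.594^-0.25 = 0.7880
D_Mars = 0.7880 × 54.2 km = 42.7 km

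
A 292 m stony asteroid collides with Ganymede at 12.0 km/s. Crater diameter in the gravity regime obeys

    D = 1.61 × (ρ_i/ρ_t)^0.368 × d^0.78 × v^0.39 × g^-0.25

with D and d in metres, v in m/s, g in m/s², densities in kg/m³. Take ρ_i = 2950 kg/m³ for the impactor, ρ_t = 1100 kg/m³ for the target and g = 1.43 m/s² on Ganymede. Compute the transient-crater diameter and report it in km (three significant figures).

D ≈ 6.91 km

In SI units: v = 12000 m/s.
(ρ_i/ρ_t)^0.368 = (2950/1100)^0.368 = 1.438
d^0.78 = 292^0.78 = 83.75
v^0.39 = 12000^0.39 = 38.98
g^-0.25 = 1.43^-0.25 = 0.9145
D = 1.61 × 1.438 × 83.75 × 38.98 × 0.9145 = 6912 m
   = 6.912 km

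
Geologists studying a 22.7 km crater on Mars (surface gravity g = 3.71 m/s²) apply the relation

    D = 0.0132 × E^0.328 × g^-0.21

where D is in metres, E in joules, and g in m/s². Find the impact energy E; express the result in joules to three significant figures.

Rearranging: E = [D / (0.0132 · g^-0.21)]^(1/0.328).
D = 22700 m.
g^-0.21 = 3.71^-0.21 = 0.7593
D / (0.0132 × 0.7593) = 22700 / (0.01002) = 2.265 × 10^6
E = (2.265 × 10^6)^3.0488 = 2.373 × 10^19 J

E ≈ 2.37 × 10^19 J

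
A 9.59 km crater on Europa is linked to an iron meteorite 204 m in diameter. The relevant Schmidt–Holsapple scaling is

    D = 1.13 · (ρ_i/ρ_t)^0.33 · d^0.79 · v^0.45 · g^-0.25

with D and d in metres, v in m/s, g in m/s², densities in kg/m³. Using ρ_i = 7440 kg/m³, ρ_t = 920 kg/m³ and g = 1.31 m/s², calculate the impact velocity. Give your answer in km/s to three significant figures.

Rearranging for v: v = [D / (1.13 · (7440/920)^0.33 · 204^0.79 · 1.31^-0.25)]^(1/0.45).
D = 9590 m.
(7440/920)^0.33 = 1.993
204^0.79 = 66.77
1.31^-0.25 = 0.9347
Denominator = 1.13 × 1.993 × 66.77 × 0.9347 = 140.6
D / 140.6 = 9590 / 140.6 = 68.21
v = 68.21^(1/0.45) = 68.21^2.2222 = 11890 m/s

v ≈ 11.9 km/s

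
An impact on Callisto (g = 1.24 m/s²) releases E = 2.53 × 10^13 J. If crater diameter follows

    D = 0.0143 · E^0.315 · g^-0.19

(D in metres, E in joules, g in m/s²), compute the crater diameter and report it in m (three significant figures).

E^0.315 = (2.53 × 10^13)^0.315 = 1.667 × 10^4
g^-0.19 = 1.24^-0.19 = 0.9600
D = 0.0143 × 1.667 × 10^4 × 0.9600 = 228.8 m

D ≈ 229 m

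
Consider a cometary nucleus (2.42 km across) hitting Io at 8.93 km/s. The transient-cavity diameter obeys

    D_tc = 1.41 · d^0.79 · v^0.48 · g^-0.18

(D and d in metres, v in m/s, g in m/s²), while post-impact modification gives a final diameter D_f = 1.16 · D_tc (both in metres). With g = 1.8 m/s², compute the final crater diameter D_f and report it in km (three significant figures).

D_f ≈ 54.6 km

In SI: d = 2420 m, v = 8930 m/s.
d^0.79 = 2420^0.79 = 471.2
v^0.48 = 8930^0.48 = 78.78
g^-0.18 = 1.8^-0.18 = 0.8996
D_tc = 1.41 × 471.2 × 78.78 × 0.8996 = 47090 m
D_f = 1.16 × 47090 = 54624 m
     = 54.62 km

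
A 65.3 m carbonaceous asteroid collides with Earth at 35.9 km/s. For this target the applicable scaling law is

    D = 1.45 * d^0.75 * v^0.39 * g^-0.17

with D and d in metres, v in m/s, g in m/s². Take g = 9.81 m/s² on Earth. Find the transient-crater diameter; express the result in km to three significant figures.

D ≈ 1.35 km

In SI units: v = 35900 m/s.
d^0.75 = 65.3^0.75 = 22.97
v^0.39 = 35900^0.39 = 59.77
g^-0.17 = 9.81^-0.17 = 0.6783
D = 1.45 × 22.97 × 59.77 × 0.6783 = 1350 m
   = 1.350 km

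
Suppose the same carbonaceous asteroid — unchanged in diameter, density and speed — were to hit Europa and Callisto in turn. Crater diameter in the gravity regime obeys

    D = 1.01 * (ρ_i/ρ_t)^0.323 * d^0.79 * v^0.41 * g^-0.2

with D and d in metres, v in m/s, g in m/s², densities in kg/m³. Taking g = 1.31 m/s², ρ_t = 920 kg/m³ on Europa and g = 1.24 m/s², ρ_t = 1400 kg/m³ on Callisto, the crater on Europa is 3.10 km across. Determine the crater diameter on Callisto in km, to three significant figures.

The impactor-only factors (d, v, ρ_i) cancel in the ratio, leaving D_Callisto/D_Europa = (g_Callisto/g_Europa)^-0.2 · (ρ_t,Europa/ρ_t,Callisto)^0.323.
(1.24/1.31)^-0.2 = 0.9466^-0.2 = 1.011
(920/1400)^0.323 = 0.6571^0.323 = 0.8732
Ratio = 1.011 × 0.8732 = 0.8828
D_Callisto = 0.8828 × 3.10 km = 2.74 km

D ≈ 2.74 km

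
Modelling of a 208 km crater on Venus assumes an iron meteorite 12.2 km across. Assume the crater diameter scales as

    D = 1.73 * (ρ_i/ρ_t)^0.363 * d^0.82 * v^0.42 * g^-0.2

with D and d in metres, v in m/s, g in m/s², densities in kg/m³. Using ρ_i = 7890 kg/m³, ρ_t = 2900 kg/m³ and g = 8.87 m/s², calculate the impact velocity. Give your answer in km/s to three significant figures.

Rearranging for v: v = [D / (1.73 · (7890/2900)^0.363 · 12200^0.82 · 8.87^-0.2)]^(1/0.42).
D = 208000 m.
(7890/2900)^0.363 = 1.438
12200^0.82 = 2243
8.87^-0.2 = 0.6463
Denominator = 1.73 × 1.438 × 2243 × 0.6463 = 3606
D / 3606 = 208000 / 3606 = 57.68
v = 57.68^(1/0.42) = 57.68^2.381 = 15596 m/s

v ≈ 15.6 km/s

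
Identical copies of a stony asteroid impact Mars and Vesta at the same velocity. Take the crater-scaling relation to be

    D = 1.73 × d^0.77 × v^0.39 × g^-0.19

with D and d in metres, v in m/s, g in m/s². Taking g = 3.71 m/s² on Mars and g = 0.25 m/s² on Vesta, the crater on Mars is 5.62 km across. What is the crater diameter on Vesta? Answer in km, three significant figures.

All impactor-dependent factors cancel in the ratio, leaving D_Vesta/D_Mars = (g_Vesta/g_Mars)^-0.19.
(0.25/3.71)^-0.19 = 0.06739^-0.19 = 1.669
D_Vesta = 1.669 × 5.62 km = 9.38 km

D ≈ 9.38 km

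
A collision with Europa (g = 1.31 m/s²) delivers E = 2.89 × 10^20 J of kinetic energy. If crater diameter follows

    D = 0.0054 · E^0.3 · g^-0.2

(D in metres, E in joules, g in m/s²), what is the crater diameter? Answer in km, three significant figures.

E^0.3 = (2.89 × 10^20)^0.3 = 1.375 × 10^6
g^-0.2 = 1.31^-0.2 = 0.9474
D = 0.0054 × 1.375 × 10^6 × 0.9474 = 7034 m
   = 7.034 km

D ≈ 7.03 km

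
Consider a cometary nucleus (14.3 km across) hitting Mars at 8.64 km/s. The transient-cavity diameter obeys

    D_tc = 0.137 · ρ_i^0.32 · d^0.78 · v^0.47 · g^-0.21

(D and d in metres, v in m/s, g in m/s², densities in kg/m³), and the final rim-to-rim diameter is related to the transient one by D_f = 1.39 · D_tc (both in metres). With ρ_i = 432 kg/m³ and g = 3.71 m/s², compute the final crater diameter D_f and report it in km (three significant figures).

In SI: d = 14300 m, v = 8640 m/s.
ρ_i^0.32 = 432^0.32 = 6.972
d^0.78 = 14300^0.78 = 1742
v^0.47 = 8640^0.47 = 70.82
g^-0.21 = 3.71^-0.21 = 0.7593
D_tc = 0.137 × 6.972 × 1742 × 70.82 × 0.7593 = 89470 m
D_f = 1.39 × 89470 = 1.244 × 10^5 m
     = 124.4 km

D_f ≈ 124 km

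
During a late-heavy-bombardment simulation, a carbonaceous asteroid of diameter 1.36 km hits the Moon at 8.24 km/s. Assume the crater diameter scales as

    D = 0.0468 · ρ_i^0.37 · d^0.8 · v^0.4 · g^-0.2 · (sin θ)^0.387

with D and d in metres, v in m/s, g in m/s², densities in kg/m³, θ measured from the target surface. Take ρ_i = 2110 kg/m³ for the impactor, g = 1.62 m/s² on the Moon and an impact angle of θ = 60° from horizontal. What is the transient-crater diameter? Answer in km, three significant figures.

D ≈ 8.08 km

In SI units: d = 1360 m, v = 8240 m/s.
ρ_i^0.37 = 2110^0.37 = 16.98
d^0.8 = 1360^0.8 = 321.2
v^0.4 = 8240^0.4 = 36.84
g^-0.2 = 1.62^-0.2 = 0.9080
(sin 60°)^0.387 = 0.8660^0.387 = 0.9458
D = 0.0468 × 16.98 × 321.2 × 36.84 × 0.9080 × 0.9458 = 8075 m
   = 8.075 km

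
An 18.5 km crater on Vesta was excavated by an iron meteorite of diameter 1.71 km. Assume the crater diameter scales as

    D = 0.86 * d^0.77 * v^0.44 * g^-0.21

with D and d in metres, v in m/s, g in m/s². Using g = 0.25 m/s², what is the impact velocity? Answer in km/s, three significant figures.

v ≈ 7.98 km/s

Rearranging for v: v = [D / (0.86 · 1710^0.77 · 0.25^-0.21)]^(1/0.44).
D = 18500 m.
1710^0.77 = 308.6
0.25^-0.21 = 1.338
Denominator = 0.86 × 308.6 × 1.338 = 355.1
D / 355.1 = 18500 / 355.1 = 52.10
v = 52.10^(1/0.44) = 52.10^2.2727 = 7977 m/s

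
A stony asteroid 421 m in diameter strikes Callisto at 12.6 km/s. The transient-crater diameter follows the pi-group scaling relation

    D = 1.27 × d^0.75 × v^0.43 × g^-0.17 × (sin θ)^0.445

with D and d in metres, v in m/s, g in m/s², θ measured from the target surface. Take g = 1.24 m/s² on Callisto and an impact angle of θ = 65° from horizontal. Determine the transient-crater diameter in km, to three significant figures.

In SI units: v = 12600 m/s.
d^0.75 = 421^0.75 = 92.94
v^0.43 = 12600^0.43 = 57.96
g^-0.17 = 1.24^-0.17 = 0.9641
(sin 65°)^0.445 = 0.9063^0.445 = 0.9572
D = 1.27 × 92.94 × 57.96 × 0.9641 × 0.9572 = 6313 m
   = 6.313 km

D ≈ 6.31 km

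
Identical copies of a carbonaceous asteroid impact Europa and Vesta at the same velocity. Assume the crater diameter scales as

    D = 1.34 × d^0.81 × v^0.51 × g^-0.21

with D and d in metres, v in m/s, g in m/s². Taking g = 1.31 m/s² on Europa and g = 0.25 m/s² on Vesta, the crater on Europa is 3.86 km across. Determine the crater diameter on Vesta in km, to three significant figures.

All impactor-dependent factors cancel in the ratio, leaving D_Vesta/D_Europa = (g_Vesta/g_Europa)^-0.21.
(0.25/1.31)^-0.21 = 0.1908^-0.21 = 1.416
D_Vesta = 1.416 × 3.86 km = 5.47 km

D ≈ 5.47 km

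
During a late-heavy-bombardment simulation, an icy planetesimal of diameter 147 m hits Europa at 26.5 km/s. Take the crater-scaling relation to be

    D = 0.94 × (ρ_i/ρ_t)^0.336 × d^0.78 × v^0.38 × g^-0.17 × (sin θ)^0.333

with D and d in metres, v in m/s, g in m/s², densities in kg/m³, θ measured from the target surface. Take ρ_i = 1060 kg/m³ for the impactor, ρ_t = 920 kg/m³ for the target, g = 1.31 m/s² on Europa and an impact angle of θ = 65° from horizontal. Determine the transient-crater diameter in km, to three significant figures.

D ≈ 2.14 km

In SI units: v = 26500 m/s.
(ρ_i/ρ_t)^0.336 = (1060/920)^0.336 = 1.049
d^0.78 = 147^0.78 = 49.04
v^0.38 = 26500^0.38 = 47.95
g^-0.17 = 1.31^-0.17 = 0.9551
(sin 65°)^0.333 = 0.9063^0.333 = 0.9678
D = 0.94 × 1.049 × 49.04 × 47.95 × 0.9551 × 0.9678 = 2143 m
   = 2.143 km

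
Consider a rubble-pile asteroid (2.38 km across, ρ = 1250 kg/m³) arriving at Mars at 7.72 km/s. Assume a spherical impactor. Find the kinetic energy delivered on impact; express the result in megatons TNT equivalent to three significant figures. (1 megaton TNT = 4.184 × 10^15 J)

E ≈ 62800 Mt TNT

d = 2380 m; v = 7720 m/s.
Mass m = (π/6) ρ d³ = (π/6) × 1250 × (2380)³ = 8.823 × 10^12 kg
E = ½ m v² = 0.5 × 8.823 × 10^12 × (7720)² = 2.629 × 10^20 J
   = 2.629 × 10^20 / 4.184×10^15 = 62835 Mt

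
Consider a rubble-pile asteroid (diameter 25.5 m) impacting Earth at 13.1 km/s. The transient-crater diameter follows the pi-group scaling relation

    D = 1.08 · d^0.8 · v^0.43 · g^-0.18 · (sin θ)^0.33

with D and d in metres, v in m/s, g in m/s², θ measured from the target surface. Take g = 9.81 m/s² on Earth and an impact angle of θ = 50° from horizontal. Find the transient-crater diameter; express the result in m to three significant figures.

D ≈ 516 m

In SI units: v = 13100 m/s.
d^0.8 = 25.5^0.8 = 13.34
v^0.43 = 13100^0.43 = 58.94
g^-0.18 = 9.81^-0.18 = 0.6630
(sin 50°)^0.33 = 0.7660^0.33 = 0.9158
D = 1.08 × 13.34 × 58.94 × 0.6630 × 0.9158 = 515.6 m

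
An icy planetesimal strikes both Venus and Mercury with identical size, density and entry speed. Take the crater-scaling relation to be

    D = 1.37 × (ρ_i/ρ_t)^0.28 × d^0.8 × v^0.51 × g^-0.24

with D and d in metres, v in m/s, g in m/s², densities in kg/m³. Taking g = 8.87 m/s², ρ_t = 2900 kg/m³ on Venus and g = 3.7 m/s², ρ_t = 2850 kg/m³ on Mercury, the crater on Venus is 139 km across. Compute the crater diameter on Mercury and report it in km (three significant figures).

D ≈ 172 km

The impactor-only factors (d, v, ρ_i) cancel in the ratio, leaving D_Mercury/D_Venus = (g_Mercury/g_Venus)^-0.24 · (ρ_t,Venus/ρ_t,Mercury)^0.28.
(3.7/8.87)^-0.24 = 0.4171^-0.24 = 1.234
(2900/2850)^0.28 = 1.018^0.28 = 1.005
Ratio = 1.234 × 1.005 = 1.240
D_Mercury = 1.240 × 139 km = 172 km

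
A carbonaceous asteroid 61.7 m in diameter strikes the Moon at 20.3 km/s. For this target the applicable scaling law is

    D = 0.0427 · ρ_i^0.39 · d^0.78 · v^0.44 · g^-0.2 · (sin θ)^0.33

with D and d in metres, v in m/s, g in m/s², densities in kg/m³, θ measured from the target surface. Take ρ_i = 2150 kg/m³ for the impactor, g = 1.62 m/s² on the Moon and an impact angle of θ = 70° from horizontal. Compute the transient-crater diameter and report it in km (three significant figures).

In SI units: v = 20300 m/s.
ρ_i^0.39 = 2150^0.39 = 19.94
d^0.78 = 61.7^0.78 = 24.91
v^0.44 = 20300^0.44 = 78.58
g^-0.2 = 1.62^-0.2 = 0.9080
(sin 70°)^0.33 = 0.9397^0.33 = 0.9797
D = 0.0427 × 19.94 × 24.91 × 78.58 × 0.9080 × 0.9797 = 1483 m
   = 1.483 km

D ≈ 1.48 km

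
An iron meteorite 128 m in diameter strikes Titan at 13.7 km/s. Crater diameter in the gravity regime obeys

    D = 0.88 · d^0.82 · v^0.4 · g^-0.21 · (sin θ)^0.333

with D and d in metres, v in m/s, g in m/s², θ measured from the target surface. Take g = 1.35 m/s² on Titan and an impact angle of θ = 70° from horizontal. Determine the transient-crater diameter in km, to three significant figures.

In SI units: v = 13700 m/s.
d^0.82 = 128^0.82 = 53.45
v^0.4 = 13700^0.4 = 45.15
g^-0.21 = 1.35^-0.21 = 0.9389
(sin 70°)^0.333 = 0.9397^0.333 = 0.9795
D = 0.88 × 53.45 × 45.15 × 0.9389 × 0.9795 = 1953 m
   = 1.953 km

D ≈ 1.95 km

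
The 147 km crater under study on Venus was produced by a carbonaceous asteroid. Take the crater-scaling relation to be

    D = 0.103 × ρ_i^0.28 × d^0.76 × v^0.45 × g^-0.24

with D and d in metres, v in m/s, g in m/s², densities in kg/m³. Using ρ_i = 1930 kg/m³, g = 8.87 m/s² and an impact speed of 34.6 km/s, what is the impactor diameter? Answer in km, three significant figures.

Rearranging for d: d = [D / (0.103 · 1930^0.28 · 34600^0.45 · 8.87^-0.24)]^(1/0.76).
D = 147000 m.
1930^0.28 = 8.317
34600^0.45 = 110.3
8.87^-0.24 = 0.5922
Denominator = 0.103 × 8.317 × 110.3 × 0.5922 = 55.96
D / 55.96 = 147000 / 55.96 = 2627
d = 2627^(1/0.76) = 2627^1.3158 = 31574 m

d ≈ 31.6 km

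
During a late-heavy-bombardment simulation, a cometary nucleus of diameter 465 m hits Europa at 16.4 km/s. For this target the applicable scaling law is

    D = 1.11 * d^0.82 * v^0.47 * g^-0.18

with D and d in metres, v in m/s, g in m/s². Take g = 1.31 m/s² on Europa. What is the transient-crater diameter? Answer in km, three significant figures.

D ≈ 15.6 km

In SI units: v = 16400 m/s.
d^0.82 = 465^0.82 = 153.9
v^0.47 = 16400^0.47 = 95.71
g^-0.18 = 1.31^-0.18 = 0.9526
D = 1.11 × 153.9 × 95.71 × 0.9526 = 15575 m
   = 15.58 km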